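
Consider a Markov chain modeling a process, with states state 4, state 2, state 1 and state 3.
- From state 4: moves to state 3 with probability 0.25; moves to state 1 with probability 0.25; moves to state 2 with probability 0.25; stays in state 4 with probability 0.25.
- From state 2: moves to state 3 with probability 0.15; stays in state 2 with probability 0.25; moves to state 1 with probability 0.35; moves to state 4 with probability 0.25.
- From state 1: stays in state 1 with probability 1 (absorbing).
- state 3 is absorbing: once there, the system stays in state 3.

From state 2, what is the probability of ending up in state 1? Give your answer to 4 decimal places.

0.6500

Let h(s) be the probability of absorption at state 1 starting from transient state s. Then h(state 1) = 1 and h(state 3) = 0. By first-step analysis:
h(state 4) = 0.25·h(state 4) + 0.25·h(state 2) + 0.25·1 + 0.25·0
h(state 2) = 0.25·h(state 4) + 0.25·h(state 2) + 0.35·1 + 0.15·0
Solving: h(state 4) = 0.5500, h(state 2) = 0.6500.
Starting from state 2, the probability is 0.6500.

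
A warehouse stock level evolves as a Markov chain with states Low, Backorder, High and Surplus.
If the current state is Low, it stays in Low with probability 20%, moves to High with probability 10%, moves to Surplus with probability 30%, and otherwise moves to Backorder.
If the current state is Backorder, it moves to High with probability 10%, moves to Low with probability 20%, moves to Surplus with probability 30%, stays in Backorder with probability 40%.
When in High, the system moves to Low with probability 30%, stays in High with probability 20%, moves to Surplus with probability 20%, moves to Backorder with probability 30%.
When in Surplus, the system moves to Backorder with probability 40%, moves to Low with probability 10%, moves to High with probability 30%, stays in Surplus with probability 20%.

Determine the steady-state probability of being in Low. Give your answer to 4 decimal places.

Let the stationary distribution be π with π = πP and π_1 + π_2 + π_3 + π_4 = 1.
π_1 = 0.2·π_1 + 0.2·π_2 + 0.3·π_3 + 0.1·π_4
π_2 = 0.4·π_1 + 0.4·π_2 + 0.3·π_3 + 0.4·π_4
π_3 = 0.1·π_1 + 0.1·π_2 + 0.2·π_3 + 0.3·π_4
Solving with the normalization constraint gives π = (0.1911, 0.3832, 0.1683, 0.2574).
So the stationary probability of Low is 0.1911.

0.1911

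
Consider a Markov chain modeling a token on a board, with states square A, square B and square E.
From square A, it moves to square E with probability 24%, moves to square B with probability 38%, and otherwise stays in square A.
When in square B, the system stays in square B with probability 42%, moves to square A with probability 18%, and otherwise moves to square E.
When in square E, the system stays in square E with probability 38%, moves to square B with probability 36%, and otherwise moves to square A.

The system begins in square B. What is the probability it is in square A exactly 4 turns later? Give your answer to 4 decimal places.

Propagate the distribution vector 4 turns from square B.
After 0 turns: (0.0000, 1.0000, 0.0000)
After 1 turn: (0.1800, 0.4200, 0.4000)
After 2 turns: (0.2480, 0.3888, 0.3632)
After 3 turns: (0.2587, 0.3883, 0.3531)
After 4 turns: (0.2600, 0.3885, 0.3516)
P(in square A after 4 turns) = 0.2600

0.2600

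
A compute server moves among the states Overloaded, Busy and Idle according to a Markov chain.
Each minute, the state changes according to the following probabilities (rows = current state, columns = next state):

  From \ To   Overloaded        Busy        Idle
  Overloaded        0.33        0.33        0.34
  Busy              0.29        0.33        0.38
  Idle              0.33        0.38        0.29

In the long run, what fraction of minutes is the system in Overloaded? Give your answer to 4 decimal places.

0.3161

Let the stationary distribution be π with π = πP and π_1 + π_2 + π_3 = 1.
π_1 = 0.33·π_1 + 0.29·π_2 + 0.33·π_3
π_2 = 0.33·π_1 + 0.33·π_2 + 0.38·π_3
Solving with the normalization constraint gives π = (0.3161, 0.3469, 0.3370).
So the stationary probability of Overloaded is 0.3161.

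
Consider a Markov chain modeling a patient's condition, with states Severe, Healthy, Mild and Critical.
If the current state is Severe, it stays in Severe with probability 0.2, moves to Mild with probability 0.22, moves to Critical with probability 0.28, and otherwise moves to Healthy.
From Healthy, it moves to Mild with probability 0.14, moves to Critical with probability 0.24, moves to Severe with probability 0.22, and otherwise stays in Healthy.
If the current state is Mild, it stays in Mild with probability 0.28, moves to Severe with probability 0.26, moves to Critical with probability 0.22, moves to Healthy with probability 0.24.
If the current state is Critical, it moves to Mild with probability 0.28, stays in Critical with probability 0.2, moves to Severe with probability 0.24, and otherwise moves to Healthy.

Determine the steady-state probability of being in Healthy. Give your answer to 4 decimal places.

0.3133

Let the stationary distribution be π with π = πP and π_1 + π_2 + π_3 + π_4 = 1.
π_1 = 0.2·π_1 + 0.22·π_2 + 0.26·π_3 + 0.24·π_4
π_2 = 0.3·π_1 + 0.4·π_2 + 0.24·π_3 + 0.28·π_4
π_3 = 0.22·π_1 + 0.14·π_2 + 0.28·π_3 + 0.28·π_4
Solving with the normalization constraint gives π = (0.2290, 0.3133, 0.2224, 0.2353).
So the stationary probability of Healthy is 0.3133.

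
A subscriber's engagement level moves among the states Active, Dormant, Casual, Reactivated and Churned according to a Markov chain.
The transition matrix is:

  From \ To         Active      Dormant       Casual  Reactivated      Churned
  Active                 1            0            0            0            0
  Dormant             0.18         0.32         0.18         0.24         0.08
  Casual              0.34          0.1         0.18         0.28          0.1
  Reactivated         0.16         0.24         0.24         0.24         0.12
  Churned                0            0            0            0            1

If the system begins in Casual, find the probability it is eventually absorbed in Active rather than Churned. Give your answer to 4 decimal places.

0.7223

Let h(s) be the probability of absorption at Active starting from transient state s. Then h(Active) = 1 and h(Churned) = 0. By first-step analysis:
h(Dormant) = 0.18·1 + 0.32·h(Dormant) + 0.18·h(Casual) + 0.24·h(Reactivated) + 0.08·0
h(Casual) = 0.34·1 + 0.1·h(Dormant) + 0.18·h(Casual) + 0.28·h(Reactivated) + 0.1·0
h(Reactivated) = 0.16·1 + 0.24·h(Dormant) + 0.24·h(Casual) + 0.24·h(Reactivated) + 0.12·0
Solving: h(Dormant) = 0.6873, h(Casual) = 0.7223, h(Reactivated) = 0.6557.
Starting from Casual, the probability is 0.7223.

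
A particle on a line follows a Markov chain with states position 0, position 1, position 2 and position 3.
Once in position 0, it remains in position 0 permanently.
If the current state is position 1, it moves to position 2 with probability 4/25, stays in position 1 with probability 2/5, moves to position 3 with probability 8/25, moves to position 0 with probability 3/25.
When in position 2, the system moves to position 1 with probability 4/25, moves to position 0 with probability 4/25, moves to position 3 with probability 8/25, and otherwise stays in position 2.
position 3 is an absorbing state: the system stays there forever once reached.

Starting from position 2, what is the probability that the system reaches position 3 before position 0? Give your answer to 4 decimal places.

0.6786

Let h(s) be the probability of absorption at position 3 starting from transient state s. Then h(position 3) = 1 and h(position 0) = 0. By first-step analysis:
h(position 1) = 0.12·0 + 0.4·h(position 1) + 0.16·h(position 2) + 0.32·1
h(position 2) = 0.16·0 + 0.16·h(position 1) + 0.36·h(position 2) + 0.32·1
Solving: h(position 1) = 0.7143, h(position 2) = 0.6786.
Starting from position 2, the probability is 0.6786.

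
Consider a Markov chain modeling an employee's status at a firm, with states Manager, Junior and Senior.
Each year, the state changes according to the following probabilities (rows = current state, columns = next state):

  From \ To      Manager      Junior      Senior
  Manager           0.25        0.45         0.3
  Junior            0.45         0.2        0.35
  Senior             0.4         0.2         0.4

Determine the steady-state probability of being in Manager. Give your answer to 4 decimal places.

0.3604

Let the stationary distribution be π with π = πP and π_1 + π_2 + π_3 = 1.
π_1 = 0.25·π_1 + 0.45·π_2 + 0.4·π_3
π_2 = 0.45·π_1 + 0.2·π_2 + 0.2·π_3
Solving with the normalization constraint gives π = (0.3604, 0.2901, 0.3495).
So the stationary probability of Manager is 0.3604.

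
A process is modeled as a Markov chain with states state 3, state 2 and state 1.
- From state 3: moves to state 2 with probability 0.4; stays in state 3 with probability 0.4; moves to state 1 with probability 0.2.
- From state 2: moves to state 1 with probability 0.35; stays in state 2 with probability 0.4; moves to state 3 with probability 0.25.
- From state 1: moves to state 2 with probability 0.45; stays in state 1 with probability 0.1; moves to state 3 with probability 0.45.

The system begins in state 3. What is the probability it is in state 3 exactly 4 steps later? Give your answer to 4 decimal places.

Propagate the distribution vector 4 steps from state 3.
After 0 steps: (1.0000, 0.0000, 0.0000)
After 1 step: (0.4000, 0.4000, 0.2000)
After 2 steps: (0.3500, 0.4100, 0.2400)
After 3 steps: (0.3505, 0.4120, 0.2375)
After 4 steps: (0.3501, 0.4119, 0.2381)
P(in state 3 after 4 steps) = 0.3501

0.3501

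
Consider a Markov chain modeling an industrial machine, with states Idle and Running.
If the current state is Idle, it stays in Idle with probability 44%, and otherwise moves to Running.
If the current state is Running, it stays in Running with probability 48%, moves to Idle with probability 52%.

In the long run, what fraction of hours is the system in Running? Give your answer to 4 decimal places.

0.5185

Let the stationary distribution be π with π = πP and π_1 + π_2 = 1.
π_1 = 0.44·π_1 + 0.52·π_2
Solving with the normalization constraint gives π = (0.4815, 0.5185).
So the stationary probability of Running is 0.5185.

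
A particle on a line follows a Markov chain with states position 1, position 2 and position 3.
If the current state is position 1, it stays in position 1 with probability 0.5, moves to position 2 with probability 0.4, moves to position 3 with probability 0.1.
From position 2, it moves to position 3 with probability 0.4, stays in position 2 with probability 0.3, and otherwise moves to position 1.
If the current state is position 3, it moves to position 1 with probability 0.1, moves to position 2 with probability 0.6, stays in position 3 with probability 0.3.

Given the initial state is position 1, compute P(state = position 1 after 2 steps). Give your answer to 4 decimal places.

Sum over the intermediate state after 1 step:
P = P(position 1→position 1)·P(position 1→position 1) + P(position 1→position 2)·P(position 2→position 1) + P(position 1→position 3)·P(position 3→position 1)
  = 0.5×0.5 + 0.4×0.3 + 0.1×0.1
  = 0.2500 + 0.1200 + 0.0100 = 0.3800

0.3800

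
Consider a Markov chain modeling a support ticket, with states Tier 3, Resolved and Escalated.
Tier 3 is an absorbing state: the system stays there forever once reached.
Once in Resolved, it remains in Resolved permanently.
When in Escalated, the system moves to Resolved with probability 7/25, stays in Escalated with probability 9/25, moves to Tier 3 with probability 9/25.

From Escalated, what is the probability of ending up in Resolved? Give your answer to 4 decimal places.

0.4375

Let h(s) be the probability of absorption at Resolved starting from transient state s. Then h(Resolved) = 1 and h(Tier 3) = 0. By first-step analysis:
h(Escalated) = 0.36·0 + 0.28·1 + 0.36·h(Escalated)
Solving: h(Escalated) = 0.4375.
Starting from Escalated, the probability is 0.4375.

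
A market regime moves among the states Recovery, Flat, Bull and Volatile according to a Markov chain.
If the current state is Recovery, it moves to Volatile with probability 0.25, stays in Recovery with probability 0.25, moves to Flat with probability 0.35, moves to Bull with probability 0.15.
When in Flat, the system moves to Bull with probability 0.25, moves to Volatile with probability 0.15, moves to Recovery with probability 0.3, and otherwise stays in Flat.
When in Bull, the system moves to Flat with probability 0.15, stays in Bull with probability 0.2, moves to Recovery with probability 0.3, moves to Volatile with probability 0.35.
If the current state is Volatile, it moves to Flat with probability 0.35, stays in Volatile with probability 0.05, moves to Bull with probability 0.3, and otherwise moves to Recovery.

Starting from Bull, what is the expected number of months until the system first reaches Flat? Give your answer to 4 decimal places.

3.8972

Let t(s) be the expected number of months to first reach Flat from state s, with t(Flat) = 0. Conditioning on the first month:
t(Recovery) = 1 + 0.25·t(Recovery) + 0.15·t(Bull) + 0.25·t(Volatile)
t(Bull) = 1 + 0.3·t(Recovery) + 0.2·t(Bull) + 0.35·t(Volatile)
t(Volatile) = 1 + 0.3·t(Recovery) + 0.3·t(Bull) + 0.05·t(Volatile)
Solving: t(Recovery) = 3.2120, t(Bull) = 3.8972, t(Volatile) = 3.2976.
Expected months from Bull to Flat: 3.8972.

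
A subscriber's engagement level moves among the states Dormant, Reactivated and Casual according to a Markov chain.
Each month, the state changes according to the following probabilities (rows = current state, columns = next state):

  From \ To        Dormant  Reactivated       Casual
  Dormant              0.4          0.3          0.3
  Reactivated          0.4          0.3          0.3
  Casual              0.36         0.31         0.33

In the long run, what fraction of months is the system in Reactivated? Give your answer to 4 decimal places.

0.3031

Let the stationary distribution be π with π = πP and π_1 + π_2 + π_3 = 1.
π_1 = 0.4·π_1 + 0.4·π_2 + 0.36·π_3
π_2 = 0.3·π_1 + 0.3·π_2 + 0.31·π_3
Solving with the normalization constraint gives π = (0.3876, 0.3031, 0.3093).
So the stationary probability of Reactivated is 0.3031.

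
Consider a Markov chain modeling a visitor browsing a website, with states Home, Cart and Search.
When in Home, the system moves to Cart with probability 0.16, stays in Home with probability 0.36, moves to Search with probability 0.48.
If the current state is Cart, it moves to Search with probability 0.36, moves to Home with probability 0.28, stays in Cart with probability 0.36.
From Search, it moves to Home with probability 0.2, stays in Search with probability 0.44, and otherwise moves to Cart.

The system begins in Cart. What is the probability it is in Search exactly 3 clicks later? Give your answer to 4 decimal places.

0.4266

Propagate the distribution vector 3 clicks from Cart.
After 0 clicks: (0.0000, 1.0000, 0.0000)
After 1 click: (0.2800, 0.3600, 0.3600)
After 2 clicks: (0.2736, 0.3040, 0.4224)
After 3 clicks: (0.2681, 0.3053, 0.4266)
P(in Search after 3 clicks) = 0.4266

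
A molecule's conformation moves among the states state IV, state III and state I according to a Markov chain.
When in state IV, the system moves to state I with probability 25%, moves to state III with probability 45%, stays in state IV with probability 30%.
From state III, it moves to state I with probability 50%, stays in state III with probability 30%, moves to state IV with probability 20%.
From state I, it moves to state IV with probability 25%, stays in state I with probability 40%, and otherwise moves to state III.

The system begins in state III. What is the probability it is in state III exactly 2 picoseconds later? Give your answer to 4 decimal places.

0.3550

Sum over the intermediate state after 1 picosecond:
P = P(state III→state IV)·P(state IV→state III) + P(state III→state III)·P(state III→state III) + P(state III→state I)·P(state I→state III)
  = 0.2×0.45 + 0.3×0.3 + 0.5×0.35
  = 0.0900 + 0.0900 + 0.1750 = 0.3550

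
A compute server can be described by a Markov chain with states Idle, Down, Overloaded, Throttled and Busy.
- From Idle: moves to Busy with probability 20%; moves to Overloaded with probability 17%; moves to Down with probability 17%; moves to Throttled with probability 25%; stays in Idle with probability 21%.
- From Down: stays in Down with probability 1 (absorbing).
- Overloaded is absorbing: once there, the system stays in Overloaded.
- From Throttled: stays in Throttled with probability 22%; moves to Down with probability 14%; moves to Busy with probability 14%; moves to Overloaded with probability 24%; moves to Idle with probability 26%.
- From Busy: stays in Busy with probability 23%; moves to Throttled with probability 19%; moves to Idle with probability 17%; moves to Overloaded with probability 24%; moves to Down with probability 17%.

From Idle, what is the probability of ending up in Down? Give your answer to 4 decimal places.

0.4496

Let h(s) be the probability of absorption at Down starting from transient state s. Then h(Down) = 1 and h(Overloaded) = 0. By first-step analysis:
h(Idle) = 0.21·h(Idle) + 0.17·1 + 0.17·0 + 0.25·h(Throttled) + 0.2·h(Busy)
h(Throttled) = 0.26·h(Idle) + 0.14·1 + 0.24·0 + 0.22·h(Throttled) + 0.14·h(Busy)
h(Busy) = 0.17·h(Idle) + 0.17·1 + 0.24·0 + 0.19·h(Throttled) + 0.23·h(Busy)
Solving: h(Idle) = 0.4496, h(Throttled) = 0.4047, h(Busy) = 0.4199.
Starting from Idle, the probability is 0.4496.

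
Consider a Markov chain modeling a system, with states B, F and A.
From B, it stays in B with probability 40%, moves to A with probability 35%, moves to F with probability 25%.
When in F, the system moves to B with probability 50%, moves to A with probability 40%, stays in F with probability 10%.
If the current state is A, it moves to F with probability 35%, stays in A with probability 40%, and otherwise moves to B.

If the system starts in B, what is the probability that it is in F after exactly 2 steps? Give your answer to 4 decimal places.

Sum over the intermediate state after 1 step:
P = P(B→B)·P(B→F) + P(B→F)·P(F→F) + P(B→A)·P(A→F)
  = 0.4×0.25 + 0.25×0.1 + 0.35×0.35
  = 0.1000 + 0.0250 + 0.1225 = 0.2475

0.2475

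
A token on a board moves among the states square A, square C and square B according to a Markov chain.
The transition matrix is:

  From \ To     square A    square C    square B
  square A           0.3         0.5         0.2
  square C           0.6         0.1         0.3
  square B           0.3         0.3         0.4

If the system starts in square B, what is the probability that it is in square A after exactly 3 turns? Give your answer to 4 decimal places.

Propagate the distribution vector 3 turns from square B.
After 0 turns: (0.0000, 0.0000, 1.0000)
After 1 turn: (0.3000, 0.3000, 0.4000)
After 2 turns: (0.3900, 0.3000, 0.3100)
After 3 turns: (0.3900, 0.3180, 0.2920)
P(in square A after 3 turns) = 0.3900

0.3900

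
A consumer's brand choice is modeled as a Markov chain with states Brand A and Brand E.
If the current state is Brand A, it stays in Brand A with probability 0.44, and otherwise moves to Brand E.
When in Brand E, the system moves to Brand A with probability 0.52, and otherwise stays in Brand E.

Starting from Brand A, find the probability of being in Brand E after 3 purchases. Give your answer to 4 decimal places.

0.5188

Propagate the distribution vector 3 purchases from Brand A.
After 0 purchases: (1.0000, 0.0000)
After 1 purchase: (0.4400, 0.5600)
After 2 purchases: (0.4848, 0.5152)
After 3 purchases: (0.4812, 0.5188)
P(in Brand E after 3 purchases) = 0.5188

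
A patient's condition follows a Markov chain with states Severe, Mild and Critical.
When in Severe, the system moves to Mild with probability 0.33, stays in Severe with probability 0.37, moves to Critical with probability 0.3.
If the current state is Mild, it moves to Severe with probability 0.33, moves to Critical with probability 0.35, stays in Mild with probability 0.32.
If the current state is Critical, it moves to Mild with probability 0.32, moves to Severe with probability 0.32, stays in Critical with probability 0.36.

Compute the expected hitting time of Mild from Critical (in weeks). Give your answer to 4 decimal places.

Let t(s) be the expected number of weeks to first reach Mild from state s, with t(Mild) = 0. Conditioning on the first week:
t(Severe) = 1 + 0.37·t(Severe) + 0.3·t(Critical)
t(Critical) = 1 + 0.32·t(Severe) + 0.36·t(Critical)
Solving: t(Severe) = 3.0599, t(Critical) = 3.0924.
Expected weeks from Critical to Mild: 3.0924.

3.0924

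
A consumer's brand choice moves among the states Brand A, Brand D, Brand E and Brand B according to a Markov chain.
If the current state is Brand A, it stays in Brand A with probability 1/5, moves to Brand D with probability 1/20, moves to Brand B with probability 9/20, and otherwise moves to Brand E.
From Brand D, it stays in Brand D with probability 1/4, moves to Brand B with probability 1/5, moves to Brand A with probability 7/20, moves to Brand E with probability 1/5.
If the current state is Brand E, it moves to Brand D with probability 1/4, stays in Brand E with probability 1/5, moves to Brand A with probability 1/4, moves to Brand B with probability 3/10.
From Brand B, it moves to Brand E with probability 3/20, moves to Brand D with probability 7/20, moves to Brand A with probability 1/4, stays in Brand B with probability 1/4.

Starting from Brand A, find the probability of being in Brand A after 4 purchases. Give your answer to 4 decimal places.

Propagate the distribution vector 4 purchases from Brand A.
After 0 purchases: (1.0000, 0.0000, 0.0000, 0.0000)
After 1 purchase: (0.2000, 0.0500, 0.3000, 0.4500)
After 2 purchases: (0.2450, 0.2550, 0.1975, 0.3025)
After 3 purchases: (0.2633, 0.2313, 0.2094, 0.2961)
After 4 purchases: (0.2600, 0.2270, 0.2115, 0.3016)
P(in Brand A after 4 purchases) = 0.2600

0.2600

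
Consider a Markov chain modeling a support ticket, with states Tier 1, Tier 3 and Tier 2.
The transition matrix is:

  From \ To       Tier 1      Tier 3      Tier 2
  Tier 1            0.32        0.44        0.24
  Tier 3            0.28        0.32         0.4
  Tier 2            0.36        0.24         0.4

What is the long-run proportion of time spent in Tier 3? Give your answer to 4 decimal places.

0.3306

Let the stationary distribution be π with π = πP and π_1 + π_2 + π_3 = 1.
π_1 = 0.32·π_1 + 0.28·π_2 + 0.36·π_3
π_2 = 0.44·π_1 + 0.32·π_2 + 0.24·π_3
Solving with the normalization constraint gives π = (0.3207, 0.3306, 0.3487).
So the stationary probability of Tier 3 is 0.3306.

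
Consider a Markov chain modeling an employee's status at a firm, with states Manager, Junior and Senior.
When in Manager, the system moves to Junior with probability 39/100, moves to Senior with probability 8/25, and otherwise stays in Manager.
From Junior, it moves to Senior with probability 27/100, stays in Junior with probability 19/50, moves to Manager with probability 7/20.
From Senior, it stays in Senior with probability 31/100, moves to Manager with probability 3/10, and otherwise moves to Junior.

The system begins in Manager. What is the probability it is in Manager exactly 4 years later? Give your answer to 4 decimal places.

0.3161

Propagate the distribution vector 4 years from Manager.
After 0 years: (1.0000, 0.0000, 0.0000)
After 1 year: (0.2900, 0.3900, 0.3200)
After 2 years: (0.3166, 0.3861, 0.2973)
After 3 years: (0.3161, 0.3861, 0.2977)
After 4 years: (0.3161, 0.3861, 0.2977)
P(in Manager after 4 years) = 0.3161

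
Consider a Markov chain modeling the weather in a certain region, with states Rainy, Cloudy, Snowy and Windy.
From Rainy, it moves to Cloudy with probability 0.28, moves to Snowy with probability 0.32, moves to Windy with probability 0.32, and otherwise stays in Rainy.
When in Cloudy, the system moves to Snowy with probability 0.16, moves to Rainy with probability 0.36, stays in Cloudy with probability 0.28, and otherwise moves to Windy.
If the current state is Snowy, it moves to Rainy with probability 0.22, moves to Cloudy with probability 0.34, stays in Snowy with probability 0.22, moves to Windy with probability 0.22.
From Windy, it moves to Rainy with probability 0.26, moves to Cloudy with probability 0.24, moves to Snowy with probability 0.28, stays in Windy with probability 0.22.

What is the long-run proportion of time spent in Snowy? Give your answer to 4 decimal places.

0.2408

Let the stationary distribution be π with π = πP and π_1 + π_2 + π_3 + π_4 = 1.
π_1 = 0.08·π_1 + 0.36·π_2 + 0.22·π_3 + 0.26·π_4
π_2 = 0.28·π_1 + 0.28·π_2 + 0.34·π_3 + 0.24·π_4
π_3 = 0.32·π_1 + 0.16·π_2 + 0.22·π_3 + 0.28·π_4
Solving with the normalization constraint gives π = (0.2363, 0.2849, 0.2408, 0.2379).
So the stationary probability of Snowy is 0.2408.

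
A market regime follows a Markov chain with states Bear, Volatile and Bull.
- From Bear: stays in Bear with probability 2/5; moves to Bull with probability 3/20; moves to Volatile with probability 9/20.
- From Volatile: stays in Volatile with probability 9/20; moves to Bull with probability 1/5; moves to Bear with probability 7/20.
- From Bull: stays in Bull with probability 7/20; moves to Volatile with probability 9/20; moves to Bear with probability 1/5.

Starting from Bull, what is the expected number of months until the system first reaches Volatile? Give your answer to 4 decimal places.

2.2222

Let t(s) be the expected number of months to first reach Volatile from state s, with t(Volatile) = 0. Conditioning on the first month:
t(Bear) = 1 + 0.4·t(Bear) + 0.15·t(Bull)
t(Bull) = 1 + 0.2·t(Bear) + 0.35·t(Bull)
Solving: t(Bear) = 2.2222, t(Bull) = 2.2222.
Expected months from Bull to Volatile: 2.2222.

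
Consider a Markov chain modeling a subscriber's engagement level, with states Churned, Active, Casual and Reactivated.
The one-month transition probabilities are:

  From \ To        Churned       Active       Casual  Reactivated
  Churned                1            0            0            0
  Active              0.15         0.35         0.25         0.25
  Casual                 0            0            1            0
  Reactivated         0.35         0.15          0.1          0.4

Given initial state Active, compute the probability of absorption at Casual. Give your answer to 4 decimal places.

0.4965

Let h(s) be the probability of absorption at Casual starting from transient state s. Then h(Casual) = 1 and h(Churned) = 0. By first-step analysis:
h(Active) = 0.15·0 + 0.35·h(Active) + 0.25·1 + 0.25·h(Reactivated)
h(Reactivated) = 0.35·0 + 0.15·h(Active) + 0.1·1 + 0.4·h(Reactivated)
Solving: h(Active) = 0.4965, h(Reactivated) = 0.2908.
Starting from Active, the probability is 0.4965.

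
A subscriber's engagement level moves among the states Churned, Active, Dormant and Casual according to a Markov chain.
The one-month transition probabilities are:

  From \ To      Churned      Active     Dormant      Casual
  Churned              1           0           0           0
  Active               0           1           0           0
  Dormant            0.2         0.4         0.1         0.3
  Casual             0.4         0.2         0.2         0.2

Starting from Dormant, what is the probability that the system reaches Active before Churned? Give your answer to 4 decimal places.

Let h(s) be the probability of absorption at Active starting from transient state s. Then h(Active) = 1 and h(Churned) = 0. By first-step analysis:
h(Dormant) = 0.2·0 + 0.4·1 + 0.1·h(Dormant) + 0.3·h(Casual)
h(Casual) = 0.4·0 + 0.2·1 + 0.2·h(Dormant) + 0.2·h(Casual)
Solving: h(Dormant) = 0.5758, h(Casual) = 0.3939.
Starting from Dormant, the probability is 0.5758.

0.5758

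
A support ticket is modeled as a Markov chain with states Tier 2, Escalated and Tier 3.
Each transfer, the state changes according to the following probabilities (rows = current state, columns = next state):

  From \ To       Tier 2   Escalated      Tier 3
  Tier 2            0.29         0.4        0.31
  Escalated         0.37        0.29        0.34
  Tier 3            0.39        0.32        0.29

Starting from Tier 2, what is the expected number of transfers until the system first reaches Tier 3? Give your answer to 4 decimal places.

Let t(s) be the expected number of transfers to first reach Tier 3 from state s, with t(Tier 3) = 0. Conditioning on the first transfer:
t(Tier 2) = 1 + 0.29·t(Tier 2) + 0.4·t(Escalated)
t(Escalated) = 1 + 0.37·t(Tier 2) + 0.29·t(Escalated)
Solving: t(Tier 2) = 3.1171, t(Escalated) = 3.0329.
Expected transfers from Tier 2 to Tier 3: 3.1171.

3.1171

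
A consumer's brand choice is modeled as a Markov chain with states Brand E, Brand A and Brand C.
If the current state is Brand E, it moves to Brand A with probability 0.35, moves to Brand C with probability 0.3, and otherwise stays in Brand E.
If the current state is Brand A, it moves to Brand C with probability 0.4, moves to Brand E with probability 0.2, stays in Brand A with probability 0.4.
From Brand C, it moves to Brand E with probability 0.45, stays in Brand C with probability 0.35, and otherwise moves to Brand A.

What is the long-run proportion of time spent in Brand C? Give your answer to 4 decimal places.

Let the stationary distribution be π with π = πP and π_1 + π_2 + π_3 = 1.
π_1 = 0.35·π_1 + 0.2·π_2 + 0.45·π_3
π_2 = 0.35·π_1 + 0.4·π_2 + 0.2·π_3
Solving with the normalization constraint gives π = (0.3379, 0.3134, 0.3488).
So the stationary probability of Brand C is 0.3488.

0.3488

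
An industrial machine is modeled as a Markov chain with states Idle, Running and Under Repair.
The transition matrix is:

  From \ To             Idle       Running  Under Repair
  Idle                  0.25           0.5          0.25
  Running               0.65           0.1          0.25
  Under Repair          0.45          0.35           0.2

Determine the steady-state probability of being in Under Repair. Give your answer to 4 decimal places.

Let the stationary distribution be π with π = πP and π_1 + π_2 + π_3 = 1.
π_1 = 0.25·π_1 + 0.65·π_2 + 0.45·π_3
π_2 = 0.5·π_1 + 0.1·π_2 + 0.35·π_3
Solving with the normalization constraint gives π = (0.4303, 0.3316, 0.2381).
So the stationary probability of Under Repair is 0.2381.

0.2381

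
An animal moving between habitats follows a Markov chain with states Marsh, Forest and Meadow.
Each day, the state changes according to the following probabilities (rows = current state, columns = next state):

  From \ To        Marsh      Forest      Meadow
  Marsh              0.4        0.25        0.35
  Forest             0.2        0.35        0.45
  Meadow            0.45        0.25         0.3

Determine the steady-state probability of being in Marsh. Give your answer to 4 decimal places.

0.3624

Let the stationary distribution be π with π = πP and π_1 + π_2 + π_3 = 1.
π_1 = 0.4·π_1 + 0.2·π_2 + 0.45·π_3
π_2 = 0.25·π_1 + 0.35·π_2 + 0.25·π_3
Solving with the normalization constraint gives π = (0.3624, 0.2778, 0.3598).
So the stationary probability of Marsh is 0.3624.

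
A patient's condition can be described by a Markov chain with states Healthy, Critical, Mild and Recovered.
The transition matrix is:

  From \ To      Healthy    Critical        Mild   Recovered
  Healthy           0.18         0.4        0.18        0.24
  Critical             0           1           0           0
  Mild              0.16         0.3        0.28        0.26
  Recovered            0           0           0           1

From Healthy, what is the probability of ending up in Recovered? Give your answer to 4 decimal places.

0.3910

Let h(s) be the probability of absorption at Recovered starting from transient state s. Then h(Recovered) = 1 and h(Critical) = 0. By first-step analysis:
h(Healthy) = 0.18·h(Healthy) + 0.4·0 + 0.18·h(Mild) + 0.24·1
h(Mild) = 0.16·h(Healthy) + 0.3·0 + 0.28·h(Mild) + 0.26·1
Solving: h(Healthy) = 0.3910, h(Mild) = 0.4480.
Starting from Healthy, the probability is 0.3910.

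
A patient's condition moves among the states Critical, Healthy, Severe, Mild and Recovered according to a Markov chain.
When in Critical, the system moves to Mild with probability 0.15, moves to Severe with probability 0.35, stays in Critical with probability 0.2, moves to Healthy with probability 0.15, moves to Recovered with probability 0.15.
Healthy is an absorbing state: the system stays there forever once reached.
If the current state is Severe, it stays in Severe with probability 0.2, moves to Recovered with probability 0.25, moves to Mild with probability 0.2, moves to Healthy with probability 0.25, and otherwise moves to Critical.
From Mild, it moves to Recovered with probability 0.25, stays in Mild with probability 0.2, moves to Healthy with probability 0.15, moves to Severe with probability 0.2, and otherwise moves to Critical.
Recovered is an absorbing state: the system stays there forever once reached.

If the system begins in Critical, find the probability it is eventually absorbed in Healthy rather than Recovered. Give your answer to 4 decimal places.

Let h(s) be the probability of absorption at Healthy starting from transient state s. Then h(Healthy) = 1 and h(Recovered) = 0. By first-step analysis:
h(Critical) = 0.2·h(Critical) + 0.15·1 + 0.35·h(Severe) + 0.15·h(Mild) + 0.15·0
h(Severe) = 0.1·h(Critical) + 0.25·1 + 0.2·h(Severe) + 0.2·h(Mild) + 0.25·0
h(Mild) = 0.2·h(Critical) + 0.15·1 + 0.2·h(Severe) + 0.2·h(Mild) + 0.25·0
Solving: h(Critical) = 0.4769, h(Severe) = 0.4787, h(Mild) = 0.4264.
Starting from Critical, the probability is 0.4769.

0.4769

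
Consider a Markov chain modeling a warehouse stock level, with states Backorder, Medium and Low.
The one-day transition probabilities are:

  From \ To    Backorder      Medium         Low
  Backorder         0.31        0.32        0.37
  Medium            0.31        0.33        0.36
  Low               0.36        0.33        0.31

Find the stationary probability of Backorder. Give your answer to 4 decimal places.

0.3273

Let the stationary distribution be π with π = πP and π_1 + π_2 + π_3 = 1.
π_1 = 0.31·π_1 + 0.31·π_2 + 0.36·π_3
π_2 = 0.32·π_1 + 0.33·π_2 + 0.33·π_3
Solving with the normalization constraint gives π = (0.3273, 0.3267, 0.3460).
So the stationary probability of Backorder is 0.3273.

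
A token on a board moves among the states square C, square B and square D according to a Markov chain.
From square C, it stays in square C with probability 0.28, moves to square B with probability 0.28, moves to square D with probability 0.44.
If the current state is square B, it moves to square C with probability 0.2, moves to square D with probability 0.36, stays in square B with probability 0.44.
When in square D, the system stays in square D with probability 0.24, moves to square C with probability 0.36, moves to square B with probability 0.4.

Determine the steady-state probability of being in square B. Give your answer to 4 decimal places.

Let the stationary distribution be π with π = πP and π_1 + π_2 + π_3 = 1.
π_1 = 0.28·π_1 + 0.2·π_2 + 0.36·π_3
π_2 = 0.28·π_1 + 0.44·π_2 + 0.4·π_3
Solving with the normalization constraint gives π = (0.2767, 0.3821, 0.3412).
So the stationary probability of square B is 0.3821.

0.3821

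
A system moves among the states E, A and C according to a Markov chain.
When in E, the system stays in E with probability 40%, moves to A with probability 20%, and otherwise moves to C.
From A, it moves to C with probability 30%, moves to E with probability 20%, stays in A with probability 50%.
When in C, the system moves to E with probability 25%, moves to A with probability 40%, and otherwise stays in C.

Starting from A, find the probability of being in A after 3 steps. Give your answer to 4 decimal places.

0.3900

Propagate the distribution vector 3 steps from A.
After 0 steps: (0.0000, 1.0000, 0.0000)
After 1 step: (0.2000, 0.5000, 0.3000)
After 2 steps: (0.2550, 0.4100, 0.3350)
After 3 steps: (0.2678, 0.3900, 0.3423)
P(in A after 3 steps) = 0.3900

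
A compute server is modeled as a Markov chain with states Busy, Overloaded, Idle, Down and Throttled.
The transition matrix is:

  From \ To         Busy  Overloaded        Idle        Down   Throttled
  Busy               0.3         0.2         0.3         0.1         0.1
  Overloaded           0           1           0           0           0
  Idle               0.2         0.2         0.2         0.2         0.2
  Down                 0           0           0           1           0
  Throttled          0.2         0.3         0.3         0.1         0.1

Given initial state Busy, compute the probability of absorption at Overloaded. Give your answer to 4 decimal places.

Let h(s) be the probability of absorption at Overloaded starting from transient state s. Then h(Overloaded) = 1 and h(Down) = 0. By first-step analysis:
h(Busy) = 0.3·h(Busy) + 0.2·1 + 0.3·h(Idle) + 0.1·0 + 0.1·h(Throttled)
h(Idle) = 0.2·h(Busy) + 0.2·1 + 0.2·h(Idle) + 0.2·0 + 0.2·h(Throttled)
h(Throttled) = 0.2·h(Busy) + 0.3·1 + 0.3·h(Idle) + 0.1·0 + 0.1·h(Throttled)
Solving: h(Busy) = 0.6257, h(Idle) = 0.5722, h(Throttled) = 0.6631.
Starting from Busy, the probability is 0.6257.

0.6257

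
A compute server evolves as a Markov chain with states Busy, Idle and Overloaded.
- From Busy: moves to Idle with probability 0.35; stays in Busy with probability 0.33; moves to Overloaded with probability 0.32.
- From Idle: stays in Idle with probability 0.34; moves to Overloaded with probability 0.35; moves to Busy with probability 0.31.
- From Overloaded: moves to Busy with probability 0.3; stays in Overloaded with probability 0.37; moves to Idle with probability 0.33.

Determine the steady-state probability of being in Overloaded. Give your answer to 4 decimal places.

Let the stationary distribution be π with π = πP and π_1 + π_2 + π_3 = 1.
π_1 = 0.33·π_1 + 0.31·π_2 + 0.3·π_3
π_2 = 0.35·π_1 + 0.34·π_2 + 0.33·π_3
Solving with the normalization constraint gives π = (0.3128, 0.3397, 0.3476).
So the stationary probability of Overloaded is 0.3476.

0.3476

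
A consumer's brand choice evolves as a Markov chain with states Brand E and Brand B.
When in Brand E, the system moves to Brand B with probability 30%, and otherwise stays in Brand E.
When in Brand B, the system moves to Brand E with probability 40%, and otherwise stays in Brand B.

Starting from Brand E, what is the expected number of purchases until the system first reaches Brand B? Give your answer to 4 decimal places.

3.3333

Let t(s) be the expected number of purchases to first reach Brand B from state s, with t(Brand B) = 0. Conditioning on the first purchase:
t(Brand E) = 1 + 0.7·t(Brand E)
Solving: t(Brand E) = 3.3333.
Expected purchases from Brand E to Brand B: 3.3333.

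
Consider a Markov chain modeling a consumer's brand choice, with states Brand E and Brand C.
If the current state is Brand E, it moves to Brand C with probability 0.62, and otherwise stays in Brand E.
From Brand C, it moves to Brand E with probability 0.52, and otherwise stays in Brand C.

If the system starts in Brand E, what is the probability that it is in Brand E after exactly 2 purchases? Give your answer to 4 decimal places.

0.4668

Sum over the intermediate state after 1 purchase:
P = P(Brand E→Brand E)·P(Brand E→Brand E) + P(Brand E→Brand C)·P(Brand C→Brand E)
  = 0.38×0.38 + 0.62×0.52
  = 0.1444 + 0.3224 = 0.4668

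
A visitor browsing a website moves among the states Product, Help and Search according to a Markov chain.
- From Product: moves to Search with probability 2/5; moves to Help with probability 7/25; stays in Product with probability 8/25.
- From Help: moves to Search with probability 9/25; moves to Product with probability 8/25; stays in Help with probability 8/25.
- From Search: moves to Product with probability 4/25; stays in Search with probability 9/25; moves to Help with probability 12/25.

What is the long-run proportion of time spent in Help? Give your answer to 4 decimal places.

Let the stationary distribution be π with π = πP and π_1 + π_2 + π_3 = 1.
π_1 = 0.32·π_1 + 0.32·π_2 + 0.16·π_3
π_2 = 0.28·π_1 + 0.32·π_2 + 0.48·π_3
Solving with the normalization constraint gives π = (0.2607, 0.3688, 0.3704).
So the stationary probability of Help is 0.3688.

0.3688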